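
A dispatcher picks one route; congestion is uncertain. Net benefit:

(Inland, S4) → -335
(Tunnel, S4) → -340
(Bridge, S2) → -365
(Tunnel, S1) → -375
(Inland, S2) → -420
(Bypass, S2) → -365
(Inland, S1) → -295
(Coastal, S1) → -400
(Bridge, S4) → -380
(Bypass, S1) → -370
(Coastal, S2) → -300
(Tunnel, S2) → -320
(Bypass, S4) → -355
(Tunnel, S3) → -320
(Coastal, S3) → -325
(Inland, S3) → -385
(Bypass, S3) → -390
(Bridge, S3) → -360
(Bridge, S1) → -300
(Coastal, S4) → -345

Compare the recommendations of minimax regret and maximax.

Column bests: S1=-295, S2=-300, S3=-320, S4=-335.
Inland regrets: 0, 120, 65, 0 → max 120
Bridge regrets: 5, 65, 40, 45 → max 65
Coastal regrets: 105, 0, 5, 10 → max 105
Tunnel regrets: 80, 20, 0, 5 → max 80
Bypass regrets: 75, 65, 70, 20 → max 75
Smallest max regret = 65 → Bridge.
Row maxima: Inland=-295, Bridge=-300, Coastal=-300, Tunnel=-320, Bypass=-355
Best best-case = -295 → Inland.

minimax regret → Bridge; maximax → Inland (disagree)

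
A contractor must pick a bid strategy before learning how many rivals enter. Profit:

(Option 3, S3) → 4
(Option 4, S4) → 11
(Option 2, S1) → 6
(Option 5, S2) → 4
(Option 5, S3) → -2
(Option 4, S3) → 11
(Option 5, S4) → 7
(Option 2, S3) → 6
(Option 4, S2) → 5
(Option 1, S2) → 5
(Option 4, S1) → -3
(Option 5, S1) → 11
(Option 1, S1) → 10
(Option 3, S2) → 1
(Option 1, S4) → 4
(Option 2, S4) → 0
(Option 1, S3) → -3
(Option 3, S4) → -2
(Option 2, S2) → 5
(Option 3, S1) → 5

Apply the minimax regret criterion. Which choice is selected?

Option 2

Column bests: S1=11, S2=5, S3=11, S4=11.
Option 1 regrets: 1, 0, 14, 7 → max 14
Option 2 regrets: 5, 0, 5, 11 → max 11
Option 3 regrets: 6, 4, 7, 13 → max 13
Option 4 regrets: 14, 0, 0, 0 → max 14
Option 5 regrets: 0, 1, 13, 4 → max 13
Smallest max regret = 11 → Option 2.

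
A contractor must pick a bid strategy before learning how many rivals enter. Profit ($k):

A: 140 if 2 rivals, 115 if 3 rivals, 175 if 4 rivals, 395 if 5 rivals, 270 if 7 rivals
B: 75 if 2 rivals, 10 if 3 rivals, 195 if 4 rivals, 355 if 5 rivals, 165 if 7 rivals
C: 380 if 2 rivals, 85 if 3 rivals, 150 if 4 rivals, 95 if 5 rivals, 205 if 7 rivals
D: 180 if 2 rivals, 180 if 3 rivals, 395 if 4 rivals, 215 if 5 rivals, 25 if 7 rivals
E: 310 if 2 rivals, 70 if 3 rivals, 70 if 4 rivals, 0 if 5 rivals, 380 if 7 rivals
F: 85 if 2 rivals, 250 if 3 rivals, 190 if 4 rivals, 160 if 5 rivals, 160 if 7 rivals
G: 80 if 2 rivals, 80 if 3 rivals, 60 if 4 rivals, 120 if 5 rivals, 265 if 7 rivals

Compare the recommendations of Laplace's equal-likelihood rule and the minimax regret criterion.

laplace → A; minimax regret → A (agree)

Row averages: A=219, B=160, C=183, D=199, E=166, F=169, G=121
Highest average = 219 → A.
Column bests: 2 rivals=380, 3 rivals=250, 4 rivals=395, 5 rivals=395, 7 rivals=380.
A regrets: 240, 135, 220, 0, 110 → max 240
B regrets: 305, 240, 200, 40, 215 → max 305
C regrets: 0, 165, 245, 300, 175 → max 300
D regrets: 200, 70, 0, 180, 355 → max 355
E regrets: 70, 180, 325, 395, 0 → max 395
F regrets: 295, 0, 205, 235, 220 → max 295
G regrets: 300, 170, 335, 275, 115 → max 335
Smallest max regret = 240 → A.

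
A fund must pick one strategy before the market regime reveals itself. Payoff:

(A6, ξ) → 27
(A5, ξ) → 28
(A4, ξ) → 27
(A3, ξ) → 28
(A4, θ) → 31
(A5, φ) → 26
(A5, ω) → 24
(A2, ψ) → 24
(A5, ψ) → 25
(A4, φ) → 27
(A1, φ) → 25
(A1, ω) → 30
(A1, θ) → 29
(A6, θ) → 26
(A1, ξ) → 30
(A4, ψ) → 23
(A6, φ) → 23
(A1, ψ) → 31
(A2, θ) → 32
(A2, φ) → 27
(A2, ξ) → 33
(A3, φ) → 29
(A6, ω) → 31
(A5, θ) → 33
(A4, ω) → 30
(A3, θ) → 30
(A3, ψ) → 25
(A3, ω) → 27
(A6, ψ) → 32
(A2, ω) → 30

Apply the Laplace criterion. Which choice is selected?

A2

Row averages: A1=29, A2=29.2, A3=27.8, A4=27.6, A5=27.2, A6=27.8
Highest average = 29.2 → A2.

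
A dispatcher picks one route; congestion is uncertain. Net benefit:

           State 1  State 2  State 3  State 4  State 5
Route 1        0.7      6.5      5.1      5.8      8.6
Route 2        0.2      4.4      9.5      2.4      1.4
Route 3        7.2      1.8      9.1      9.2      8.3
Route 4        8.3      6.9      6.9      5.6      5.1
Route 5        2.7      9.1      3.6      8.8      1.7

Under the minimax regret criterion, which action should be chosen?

Route 4

Column bests: State 1=8.3, State 2=9.1, State 3=9.5, State 4=9.2, State 5=8.6.
Route 1 regrets: 7.6, 2.6, 4.4, 3.4, 0.0 → max 7.6
Route 2 regrets: 8.1, 4.7, 0.0, 6.8, 7.2 → max 8.1
Route 3 regrets: 1.1, 7.3, 0.4, 0.0, 0.3 → max 7.3
Route 4 regrets: 0.0, 2.2, 2.6, 3.6, 3.5 → max 3.6
Route 5 regrets: 5.6, 0.0, 5.9, 0.4, 6.9 → max 6.9
Smallest max regret = 3.6 → Route 4.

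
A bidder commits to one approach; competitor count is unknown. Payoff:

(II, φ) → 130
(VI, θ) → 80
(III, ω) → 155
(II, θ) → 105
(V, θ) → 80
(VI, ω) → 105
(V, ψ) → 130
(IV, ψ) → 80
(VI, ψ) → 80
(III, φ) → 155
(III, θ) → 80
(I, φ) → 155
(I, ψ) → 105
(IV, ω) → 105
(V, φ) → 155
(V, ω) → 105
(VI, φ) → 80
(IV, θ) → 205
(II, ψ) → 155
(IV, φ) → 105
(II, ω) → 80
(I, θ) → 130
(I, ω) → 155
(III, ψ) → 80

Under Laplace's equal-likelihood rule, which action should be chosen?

I

Row averages: I=136.25, II=117.5, III=117.5, IV=123.75, V=117.5, VI=86.25
Highest average = 136.25 → I.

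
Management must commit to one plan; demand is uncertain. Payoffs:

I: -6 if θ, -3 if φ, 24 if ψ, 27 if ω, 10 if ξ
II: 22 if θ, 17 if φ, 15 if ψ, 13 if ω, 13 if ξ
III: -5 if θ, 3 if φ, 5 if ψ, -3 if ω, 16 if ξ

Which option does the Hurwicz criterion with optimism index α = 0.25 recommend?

II

I: 0.25·27 + 0.75·(-6) = 2.25
II: 0.25·22 + 0.75·13 = 15.25
III: 0.25·16 + 0.75·(-5) = 0.25
Highest Hurwicz score = 15.25 → II.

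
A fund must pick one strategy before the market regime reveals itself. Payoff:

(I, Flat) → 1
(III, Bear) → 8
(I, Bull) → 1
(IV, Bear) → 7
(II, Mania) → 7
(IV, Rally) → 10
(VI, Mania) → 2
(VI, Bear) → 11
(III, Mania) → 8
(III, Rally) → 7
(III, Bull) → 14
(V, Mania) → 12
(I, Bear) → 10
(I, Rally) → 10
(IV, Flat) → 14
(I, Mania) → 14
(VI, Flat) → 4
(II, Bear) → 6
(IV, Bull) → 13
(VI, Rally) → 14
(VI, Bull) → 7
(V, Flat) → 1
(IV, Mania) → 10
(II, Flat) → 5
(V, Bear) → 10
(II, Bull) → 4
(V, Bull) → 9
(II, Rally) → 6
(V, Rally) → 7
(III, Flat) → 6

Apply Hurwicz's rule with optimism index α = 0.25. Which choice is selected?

IV

I: 0.25·14 + 0.75·1 = 4.25
II: 0.25·7 + 0.75·4 = 4.75
III: 0.25·14 + 0.75·6 = 8
IV: 0.25·14 + 0.75·7 = 8.75
V: 0.25·12 + 0.75·1 = 3.75
VI: 0.25·14 + 0.75·2 = 5
Highest Hurwicz score = 8.75 → IV.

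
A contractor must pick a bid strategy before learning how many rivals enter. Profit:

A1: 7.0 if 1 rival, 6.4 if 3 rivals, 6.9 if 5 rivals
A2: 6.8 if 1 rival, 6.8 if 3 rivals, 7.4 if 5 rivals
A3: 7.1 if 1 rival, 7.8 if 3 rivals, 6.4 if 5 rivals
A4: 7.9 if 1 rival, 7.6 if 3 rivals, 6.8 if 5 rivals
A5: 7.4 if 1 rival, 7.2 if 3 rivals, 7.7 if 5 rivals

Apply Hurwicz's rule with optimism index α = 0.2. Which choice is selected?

A1: 0.2·7.0 + 0.8·6.4 = 6.52
A2: 0.2·7.4 + 0.8·6.8 = 6.92
A3: 0.2·7.8 + 0.8·6.4 = 6.68
A4: 0.2·7.9 + 0.8·6.8 = 7.02
A5: 0.2·7.7 + 0.8·7.2 = 7.3
Highest Hurwicz score = 7.3 → A5.

A5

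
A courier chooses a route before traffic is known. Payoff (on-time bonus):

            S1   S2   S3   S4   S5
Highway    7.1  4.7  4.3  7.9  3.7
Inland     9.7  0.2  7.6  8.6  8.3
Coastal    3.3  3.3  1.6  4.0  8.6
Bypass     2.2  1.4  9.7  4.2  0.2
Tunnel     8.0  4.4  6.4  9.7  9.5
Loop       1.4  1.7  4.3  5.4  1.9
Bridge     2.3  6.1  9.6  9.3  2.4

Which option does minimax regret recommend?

Column bests: S1=9.7, S2=6.1, S3=9.7, S4=9.7, S5=9.5.
Highway regrets: 2.6, 1.4, 5.4, 1.8, 5.8 → max 5.8
Inland regrets: 0.0, 5.9, 2.1, 1.1, 1.2 → max 5.9
Coastal regrets: 6.4, 2.8, 8.1, 5.7, 0.9 → max 8.1
Bypass regrets: 7.5, 4.7, 0.0, 5.5, 9.3 → max 9.3
Tunnel regrets: 1.7, 1.7, 3.3, 0.0, 0.0 → max 3.3
Loop regrets: 8.3, 4.4, 5.4, 4.3, 7.6 → max 8.3
Bridge regrets: 7.4, 0.0, 0.1, 0.4, 7.1 → max 7.4
Smallest max regret = 3.3 → Tunnel.

Tunnel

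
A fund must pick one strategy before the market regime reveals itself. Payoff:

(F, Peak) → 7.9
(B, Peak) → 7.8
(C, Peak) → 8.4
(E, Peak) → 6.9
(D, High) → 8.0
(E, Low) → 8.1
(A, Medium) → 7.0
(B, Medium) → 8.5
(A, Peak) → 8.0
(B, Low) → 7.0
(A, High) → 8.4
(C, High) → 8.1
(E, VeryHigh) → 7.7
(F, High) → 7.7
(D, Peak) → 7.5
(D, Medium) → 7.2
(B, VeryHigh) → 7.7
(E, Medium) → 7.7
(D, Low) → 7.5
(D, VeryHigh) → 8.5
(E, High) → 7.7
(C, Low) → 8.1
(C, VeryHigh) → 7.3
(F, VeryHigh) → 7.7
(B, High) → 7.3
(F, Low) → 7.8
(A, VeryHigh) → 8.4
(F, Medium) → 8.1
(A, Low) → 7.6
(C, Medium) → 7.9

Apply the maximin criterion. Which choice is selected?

Row minima: A=7.0, B=7.0, C=7.3, D=7.2, E=6.9, F=7.7
Best worst-case = 7.7 → F.

F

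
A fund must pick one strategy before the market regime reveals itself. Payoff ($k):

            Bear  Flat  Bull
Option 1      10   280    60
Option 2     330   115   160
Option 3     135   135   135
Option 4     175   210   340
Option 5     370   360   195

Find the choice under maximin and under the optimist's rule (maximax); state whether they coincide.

Row minima: Option 1=10, Option 2=115, Option 3=135, Option 4=175, Option 5=195
Best worst-case = 195 → Option 5.
Row maxima: Option 1=280, Option 2=330, Option 3=135, Option 4=340, Option 5=370
Best best-case = 370 → Option 5.

maximin → Option 5; maximax → Option 5 (agree)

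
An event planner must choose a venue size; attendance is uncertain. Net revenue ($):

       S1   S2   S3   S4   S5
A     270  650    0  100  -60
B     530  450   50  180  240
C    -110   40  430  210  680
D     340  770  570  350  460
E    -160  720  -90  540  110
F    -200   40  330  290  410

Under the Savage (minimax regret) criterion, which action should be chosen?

D

Column bests: S1=530, S2=770, S3=570, S4=540, S5=680.
A regrets: 260, 120, 570, 440, 740 → max 740
B regrets: 0, 320, 520, 360, 440 → max 520
C regrets: 640, 730, 140, 330, 0 → max 730
D regrets: 190, 0, 0, 190, 220 → max 220
E regrets: 690, 50, 660, 0, 570 → max 690
F regrets: 730, 730, 240, 250, 270 → max 730
Smallest max regret = 220 → D.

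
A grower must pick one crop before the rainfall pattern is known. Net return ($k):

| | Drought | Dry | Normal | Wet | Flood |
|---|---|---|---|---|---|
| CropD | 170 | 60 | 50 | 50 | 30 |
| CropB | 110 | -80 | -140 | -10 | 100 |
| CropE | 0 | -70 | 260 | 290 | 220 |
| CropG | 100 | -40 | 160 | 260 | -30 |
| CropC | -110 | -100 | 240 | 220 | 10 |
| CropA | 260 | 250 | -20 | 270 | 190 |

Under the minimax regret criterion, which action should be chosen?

CropD

Column bests: Drought=260, Dry=250, Normal=260, Wet=290, Flood=220.
CropD regrets: 90, 190, 210, 240, 190 → max 240
CropB regrets: 150, 330, 400, 300, 120 → max 400
CropE regrets: 260, 320, 0, 0, 0 → max 320
CropG regrets: 160, 290, 100, 30, 250 → max 290
CropC regrets: 370, 350, 20, 70, 210 → max 370
CropA regrets: 0, 0, 280, 20, 30 → max 280
Smallest max regret = 240 → CropD.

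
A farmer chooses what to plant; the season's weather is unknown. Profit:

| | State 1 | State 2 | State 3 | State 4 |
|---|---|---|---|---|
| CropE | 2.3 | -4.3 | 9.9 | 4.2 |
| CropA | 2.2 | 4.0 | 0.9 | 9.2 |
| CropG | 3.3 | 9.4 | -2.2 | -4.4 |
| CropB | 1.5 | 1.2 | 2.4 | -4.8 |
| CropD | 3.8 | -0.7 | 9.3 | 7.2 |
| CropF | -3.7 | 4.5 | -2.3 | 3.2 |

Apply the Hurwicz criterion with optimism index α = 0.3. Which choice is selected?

CropA

CropE: 0.3·9.9 + 0.7·(-4.3) = -0.04
CropA: 0.3·9.2 + 0.7·0.9 = 3.39
CropG: 0.3·9.4 + 0.7·(-4.4) = -0.26
CropB: 0.3·2.4 + 0.7·(-4.8) = -2.64
CropD: 0.3·9.3 + 0.7·(-0.7) = 2.3
CropF: 0.3·4.5 + 0.7·(-3.7) = -1.24
Highest Hurwicz score = 3.39 → CropA.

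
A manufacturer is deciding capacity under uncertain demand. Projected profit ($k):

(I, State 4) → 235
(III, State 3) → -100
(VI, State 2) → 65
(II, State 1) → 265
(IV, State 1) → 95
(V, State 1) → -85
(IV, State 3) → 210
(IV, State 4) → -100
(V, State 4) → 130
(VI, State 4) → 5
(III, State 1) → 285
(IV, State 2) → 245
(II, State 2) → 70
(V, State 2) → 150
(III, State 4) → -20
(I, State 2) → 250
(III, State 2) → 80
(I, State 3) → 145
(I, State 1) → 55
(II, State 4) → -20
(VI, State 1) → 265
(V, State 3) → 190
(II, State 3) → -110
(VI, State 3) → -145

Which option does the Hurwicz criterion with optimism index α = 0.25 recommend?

I: 0.25·250 + 0.75·55 = 103.75
II: 0.25·265 + 0.75·(-110) = -16.25
III: 0.25·285 + 0.75·(-100) = -3.75
IV: 0.25·245 + 0.75·(-100) = -13.75
V: 0.25·190 + 0.75·(-85) = -16.25
VI: 0.25·265 + 0.75·(-145) = -42.5
Highest Hurwicz score = 103.75 → I.

I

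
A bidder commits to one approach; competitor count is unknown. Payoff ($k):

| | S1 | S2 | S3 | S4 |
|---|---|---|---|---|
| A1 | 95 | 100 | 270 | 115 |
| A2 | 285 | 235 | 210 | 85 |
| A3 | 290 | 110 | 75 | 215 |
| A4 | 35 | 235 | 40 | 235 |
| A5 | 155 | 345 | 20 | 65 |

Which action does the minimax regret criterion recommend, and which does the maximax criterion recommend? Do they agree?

Column bests: S1=290, S2=345, S3=270, S4=235.
A1 regrets: 195, 245, 0, 120 → max 245
A2 regrets: 5, 110, 60, 150 → max 150
A3 regrets: 0, 235, 195, 20 → max 235
A4 regrets: 255, 110, 230, 0 → max 255
A5 regrets: 135, 0, 250, 170 → max 250
Smallest max regret = 150 → A2.
Row maxima: A1=270, A2=285, A3=290, A4=235, A5=345
Best best-case = 345 → A5.

minimax regret → A2; maximax → A5 (disagree)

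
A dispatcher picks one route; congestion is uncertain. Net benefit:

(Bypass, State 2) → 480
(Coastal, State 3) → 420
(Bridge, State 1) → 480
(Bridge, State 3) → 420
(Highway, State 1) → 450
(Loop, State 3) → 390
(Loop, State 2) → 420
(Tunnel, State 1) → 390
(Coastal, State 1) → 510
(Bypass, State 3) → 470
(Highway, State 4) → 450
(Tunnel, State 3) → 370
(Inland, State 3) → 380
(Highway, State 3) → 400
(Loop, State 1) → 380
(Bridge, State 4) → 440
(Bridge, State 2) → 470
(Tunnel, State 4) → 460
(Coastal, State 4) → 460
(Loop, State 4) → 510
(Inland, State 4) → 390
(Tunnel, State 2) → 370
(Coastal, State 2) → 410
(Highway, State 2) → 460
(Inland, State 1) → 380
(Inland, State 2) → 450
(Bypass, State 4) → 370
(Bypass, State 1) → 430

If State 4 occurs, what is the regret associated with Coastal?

Best payoff under State 4 is 510.
Regret = 510 − 460 = 50.

50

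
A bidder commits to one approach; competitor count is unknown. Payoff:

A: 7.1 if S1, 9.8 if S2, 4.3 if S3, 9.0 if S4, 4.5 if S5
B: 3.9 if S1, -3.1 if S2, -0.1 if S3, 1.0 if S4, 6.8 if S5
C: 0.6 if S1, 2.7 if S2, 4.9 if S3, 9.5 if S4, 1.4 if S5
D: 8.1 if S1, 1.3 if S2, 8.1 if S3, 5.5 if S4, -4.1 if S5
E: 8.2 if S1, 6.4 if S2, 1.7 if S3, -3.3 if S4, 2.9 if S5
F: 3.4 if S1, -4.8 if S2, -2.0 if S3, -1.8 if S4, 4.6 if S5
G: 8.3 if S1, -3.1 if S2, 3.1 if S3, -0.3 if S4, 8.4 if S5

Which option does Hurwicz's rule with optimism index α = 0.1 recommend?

A: 0.1·9.8 + 0.9·4.3 = 4.85
B: 0.1·6.8 + 0.9·(-3.1) = -2.11
C: 0.1·9.5 + 0.9·0.6 = 1.49
D: 0.1·8.1 + 0.9·(-4.1) = -2.88
E: 0.1·8.2 + 0.9·(-3.3) = -2.15
F: 0.1·4.6 + 0.9·(-4.8) = -3.86
G: 0.1·8.4 + 0.9·(-3.1) = -1.95
Highest Hurwicz score = 4.85 → A.

A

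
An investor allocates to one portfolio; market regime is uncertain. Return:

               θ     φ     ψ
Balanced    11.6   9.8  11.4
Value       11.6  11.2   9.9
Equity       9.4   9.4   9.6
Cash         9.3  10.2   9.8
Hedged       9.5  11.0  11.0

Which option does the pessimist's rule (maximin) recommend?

Row minima: Balanced=9.8, Value=9.9, Equity=9.4, Cash=9.3, Hedged=9.5
Best worst-case = 9.9 → Value.

Value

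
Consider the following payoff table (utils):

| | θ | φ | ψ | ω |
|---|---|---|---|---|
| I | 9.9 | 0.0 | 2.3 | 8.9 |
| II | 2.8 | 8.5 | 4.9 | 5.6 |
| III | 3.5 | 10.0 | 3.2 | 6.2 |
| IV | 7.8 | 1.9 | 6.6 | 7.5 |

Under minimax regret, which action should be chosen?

Column bests: θ=9.9, φ=10.0, ψ=6.6, ω=8.9.
I regrets: 0.0, 10.0, 4.3, 0.0 → max 10.0
II regrets: 7.1, 1.5, 1.7, 3.3 → max 7.1
III regrets: 6.4, 0.0, 3.4, 2.7 → max 6.4
IV regrets: 2.1, 8.1, 0.0, 1.4 → max 8.1
Smallest max regret = 6.4 → III.

III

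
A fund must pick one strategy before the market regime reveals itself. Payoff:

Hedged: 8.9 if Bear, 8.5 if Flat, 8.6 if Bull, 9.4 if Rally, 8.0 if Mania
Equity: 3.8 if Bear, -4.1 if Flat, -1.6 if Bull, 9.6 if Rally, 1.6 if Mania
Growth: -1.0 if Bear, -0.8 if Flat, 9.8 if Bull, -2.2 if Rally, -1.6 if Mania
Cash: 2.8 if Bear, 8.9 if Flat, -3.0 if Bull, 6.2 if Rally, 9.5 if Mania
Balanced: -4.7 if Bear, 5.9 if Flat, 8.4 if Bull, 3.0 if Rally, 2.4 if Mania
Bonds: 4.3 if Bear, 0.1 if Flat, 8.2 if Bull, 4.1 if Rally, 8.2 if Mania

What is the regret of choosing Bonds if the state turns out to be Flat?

Best payoff under Flat is 8.9.
Regret = 8.9 − 0.1 = 8.8.

8.8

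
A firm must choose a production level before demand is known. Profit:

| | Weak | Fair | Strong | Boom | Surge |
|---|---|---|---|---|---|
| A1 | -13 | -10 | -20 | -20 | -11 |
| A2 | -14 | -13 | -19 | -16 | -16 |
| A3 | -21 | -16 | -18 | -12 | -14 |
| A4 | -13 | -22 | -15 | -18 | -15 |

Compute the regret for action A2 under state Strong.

Best payoff under Strong is -15.
Regret = -15 − (-19) = 4.

4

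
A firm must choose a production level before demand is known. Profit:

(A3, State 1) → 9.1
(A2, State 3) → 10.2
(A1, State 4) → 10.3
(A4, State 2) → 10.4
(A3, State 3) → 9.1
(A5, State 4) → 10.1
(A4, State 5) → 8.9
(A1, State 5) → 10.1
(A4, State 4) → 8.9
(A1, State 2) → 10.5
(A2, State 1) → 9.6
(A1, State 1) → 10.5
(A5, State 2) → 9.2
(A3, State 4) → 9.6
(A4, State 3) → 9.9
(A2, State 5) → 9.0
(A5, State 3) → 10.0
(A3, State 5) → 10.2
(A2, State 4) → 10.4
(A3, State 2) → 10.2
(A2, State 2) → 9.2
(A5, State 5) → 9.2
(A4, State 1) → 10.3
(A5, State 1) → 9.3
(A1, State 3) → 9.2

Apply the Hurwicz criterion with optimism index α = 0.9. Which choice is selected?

A1: 0.9·10.5 + 0.1·9.2 = 10.37
A2: 0.9·10.4 + 0.1·9.0 = 10.26
A3: 0.9·10.2 + 0.1·9.1 = 10.09
A4: 0.9·10.4 + 0.1·8.9 = 10.25
A5: 0.9·10.1 + 0.1·9.2 = 10.01
Highest Hurwicz score = 10.37 → A1.

A1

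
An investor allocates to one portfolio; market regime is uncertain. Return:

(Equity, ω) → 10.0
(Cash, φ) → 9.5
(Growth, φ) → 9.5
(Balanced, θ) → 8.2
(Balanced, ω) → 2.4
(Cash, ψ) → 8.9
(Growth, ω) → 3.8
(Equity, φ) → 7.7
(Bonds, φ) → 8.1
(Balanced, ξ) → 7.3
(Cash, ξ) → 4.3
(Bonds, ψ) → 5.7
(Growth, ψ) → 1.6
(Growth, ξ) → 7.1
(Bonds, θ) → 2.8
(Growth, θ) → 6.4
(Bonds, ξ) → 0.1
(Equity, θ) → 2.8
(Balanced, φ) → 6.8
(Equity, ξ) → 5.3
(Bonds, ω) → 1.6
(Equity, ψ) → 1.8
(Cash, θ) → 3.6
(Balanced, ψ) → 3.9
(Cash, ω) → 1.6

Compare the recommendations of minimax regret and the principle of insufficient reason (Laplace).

minimax regret → Equity; laplace → Balanced (disagree)

Column bests: θ=8.2, φ=9.5, ψ=8.9, ω=10.0, ξ=7.3.
Equity regrets: 5.4, 1.8, 7.1, 0.0, 2.0 → max 7.1
Balanced regrets: 0.0, 2.7, 5.0, 7.6, 0.0 → max 7.6
Cash regrets: 4.6, 0.0, 0.0, 8.4, 3.0 → max 8.4
Bonds regrets: 5.4, 1.4, 3.2, 8.4, 7.2 → max 8.4
Growth regrets: 1.8, 0.0, 7.3, 6.2, 0.2 → max 7.3
Smallest max regret = 7.1 → Equity.
Row averages: Equity=5.52, Balanced=5.72, Cash=5.58, Bonds=3.66, Growth=5.68
Highest average = 5.72 → Balanced.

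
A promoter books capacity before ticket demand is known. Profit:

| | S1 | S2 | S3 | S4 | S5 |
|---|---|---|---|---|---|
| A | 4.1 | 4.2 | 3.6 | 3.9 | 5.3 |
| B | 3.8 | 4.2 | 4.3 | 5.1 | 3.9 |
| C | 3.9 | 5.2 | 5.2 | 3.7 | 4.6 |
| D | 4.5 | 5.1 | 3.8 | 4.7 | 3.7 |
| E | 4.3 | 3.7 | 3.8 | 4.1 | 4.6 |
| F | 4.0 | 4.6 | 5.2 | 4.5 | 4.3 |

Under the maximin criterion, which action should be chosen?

Row minima: A=3.6, B=3.8, C=3.7, D=3.7, E=3.7, F=4.0
Best worst-case = 4.0 → F.

F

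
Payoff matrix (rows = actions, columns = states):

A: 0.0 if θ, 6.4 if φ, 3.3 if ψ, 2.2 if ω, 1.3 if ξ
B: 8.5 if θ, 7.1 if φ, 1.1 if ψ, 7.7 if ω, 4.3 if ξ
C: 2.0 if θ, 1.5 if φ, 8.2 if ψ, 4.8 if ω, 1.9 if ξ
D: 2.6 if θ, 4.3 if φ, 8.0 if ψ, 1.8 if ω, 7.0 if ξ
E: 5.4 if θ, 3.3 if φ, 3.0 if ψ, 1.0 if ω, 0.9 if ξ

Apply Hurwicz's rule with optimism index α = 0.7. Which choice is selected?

B

A: 0.7·6.4 + 0.3·0.0 = 4.48
B: 0.7·8.5 + 0.3·1.1 = 6.28
C: 0.7·8.2 + 0.3·1.5 = 6.19
D: 0.7·8.0 + 0.3·1.8 = 6.14
E: 0.7·5.4 + 0.3·0.9 = 4.05
Highest Hurwicz score = 6.28 → B.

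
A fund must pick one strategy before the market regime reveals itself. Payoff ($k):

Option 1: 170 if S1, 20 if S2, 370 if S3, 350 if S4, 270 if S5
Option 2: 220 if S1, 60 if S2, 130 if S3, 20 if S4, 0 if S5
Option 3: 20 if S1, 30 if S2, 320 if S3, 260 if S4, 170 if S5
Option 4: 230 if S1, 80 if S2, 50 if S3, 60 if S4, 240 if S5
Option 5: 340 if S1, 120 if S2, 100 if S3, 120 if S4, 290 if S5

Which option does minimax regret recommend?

Column bests: S1=340, S2=120, S3=370, S4=350, S5=290.
Option 1 regrets: 170, 100, 0, 0, 20 → max 170
Option 2 regrets: 120, 60, 240, 330, 290 → max 330
Option 3 regrets: 320, 90, 50, 90, 120 → max 320
Option 4 regrets: 110, 40, 320, 290, 50 → max 320
Option 5 regrets: 0, 0, 270, 230, 0 → max 270
Smallest max regret = 170 → Option 1.

Option 1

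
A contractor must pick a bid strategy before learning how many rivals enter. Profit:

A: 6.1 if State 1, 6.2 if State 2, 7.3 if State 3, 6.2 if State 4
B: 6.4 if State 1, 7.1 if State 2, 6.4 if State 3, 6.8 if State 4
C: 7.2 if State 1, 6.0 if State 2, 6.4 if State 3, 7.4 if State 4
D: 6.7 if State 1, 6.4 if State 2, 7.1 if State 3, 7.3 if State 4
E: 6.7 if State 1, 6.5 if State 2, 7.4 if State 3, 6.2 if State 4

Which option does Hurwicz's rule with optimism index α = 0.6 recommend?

D

A: 0.6·7.3 + 0.4·6.1 = 6.82
B: 0.6·7.1 + 0.4·6.4 = 6.82
C: 0.6·7.4 + 0.4·6.0 = 6.84
D: 0.6·7.3 + 0.4·6.4 = 6.94
E: 0.6·7.4 + 0.4·6.2 = 6.92
Highest Hurwicz score = 6.94 → D.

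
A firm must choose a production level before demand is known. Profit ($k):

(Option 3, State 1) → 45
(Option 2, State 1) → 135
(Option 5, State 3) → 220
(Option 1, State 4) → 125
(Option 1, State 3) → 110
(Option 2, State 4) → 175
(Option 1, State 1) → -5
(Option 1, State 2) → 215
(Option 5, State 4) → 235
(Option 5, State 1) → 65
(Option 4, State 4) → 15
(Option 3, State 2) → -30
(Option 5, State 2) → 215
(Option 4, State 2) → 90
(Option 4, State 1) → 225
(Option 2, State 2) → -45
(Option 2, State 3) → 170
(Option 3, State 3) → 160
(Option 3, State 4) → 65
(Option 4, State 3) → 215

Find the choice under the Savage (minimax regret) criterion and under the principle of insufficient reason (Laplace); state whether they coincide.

minimax regret → Option 5; laplace → Option 5 (agree)

Column bests: State 1=225, State 2=215, State 3=220, State 4=235.
Option 1 regrets: 230, 0, 110, 110 → max 230
Option 2 regrets: 90, 260, 50, 60 → max 260
Option 3 regrets: 180, 245, 60, 170 → max 245
Option 4 regrets: 0, 125, 5, 220 → max 220
Option 5 regrets: 160, 0, 0, 0 → max 160
Smallest max regret = 160 → Option 5.
Row averages: Option 1=111.25, Option 2=108.75, Option 3=60, Option 4=136.25, Option 5=183.75
Highest average = 183.75 → Option 5.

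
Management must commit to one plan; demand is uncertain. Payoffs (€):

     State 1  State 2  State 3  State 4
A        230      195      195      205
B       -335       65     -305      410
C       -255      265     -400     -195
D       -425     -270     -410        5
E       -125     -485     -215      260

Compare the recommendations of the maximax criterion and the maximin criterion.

maximax → B; maximin → A (disagree)

Row maxima: A=230, B=410, C=265, D=5, E=260
Best best-case = 410 → B.
Row minima: A=195, B=-335, C=-400, D=-425, E=-485
Best worst-case = 195 → A.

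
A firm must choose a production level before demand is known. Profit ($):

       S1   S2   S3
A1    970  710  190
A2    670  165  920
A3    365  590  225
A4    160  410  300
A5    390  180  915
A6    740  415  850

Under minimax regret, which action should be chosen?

A6

Column bests: S1=970, S2=710, S3=920.
A1 regrets: 0, 0, 730 → max 730
A2 regrets: 300, 545, 0 → max 545
A3 regrets: 605, 120, 695 → max 695
A4 regrets: 810, 300, 620 → max 810
A5 regrets: 580, 530, 5 → max 580
A6 regrets: 230, 295, 70 → max 295
Smallest max regret = 295 → A6.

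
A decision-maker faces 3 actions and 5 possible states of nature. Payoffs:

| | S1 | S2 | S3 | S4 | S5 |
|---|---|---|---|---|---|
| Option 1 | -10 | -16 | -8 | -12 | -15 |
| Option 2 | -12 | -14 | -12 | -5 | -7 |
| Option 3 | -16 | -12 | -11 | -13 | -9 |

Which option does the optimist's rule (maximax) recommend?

Row maxima: Option 1=-8, Option 2=-5, Option 3=-9
Best best-case = -5 → Option 2.

Option 2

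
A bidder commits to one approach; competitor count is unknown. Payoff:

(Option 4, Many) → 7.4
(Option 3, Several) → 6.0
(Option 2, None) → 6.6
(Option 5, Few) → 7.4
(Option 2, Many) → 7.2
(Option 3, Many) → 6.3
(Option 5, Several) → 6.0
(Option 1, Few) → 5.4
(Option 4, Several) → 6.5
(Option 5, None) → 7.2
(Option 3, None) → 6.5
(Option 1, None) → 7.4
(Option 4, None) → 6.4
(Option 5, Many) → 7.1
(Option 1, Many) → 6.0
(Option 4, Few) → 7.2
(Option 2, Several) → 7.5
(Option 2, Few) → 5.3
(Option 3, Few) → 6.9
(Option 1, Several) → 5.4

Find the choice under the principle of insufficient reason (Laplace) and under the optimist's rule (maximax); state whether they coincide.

Row averages: Option 1=6.05, Option 2=6.65, Option 3=6.425, Option 4=6.875, Option 5=6.925
Highest average = 6.925 → Option 5.
Row maxima: Option 1=7.4, Option 2=7.5, Option 3=6.9, Option 4=7.4, Option 5=7.4
Best best-case = 7.5 → Option 2.

laplace → Option 5; maximax → Option 2 (disagree)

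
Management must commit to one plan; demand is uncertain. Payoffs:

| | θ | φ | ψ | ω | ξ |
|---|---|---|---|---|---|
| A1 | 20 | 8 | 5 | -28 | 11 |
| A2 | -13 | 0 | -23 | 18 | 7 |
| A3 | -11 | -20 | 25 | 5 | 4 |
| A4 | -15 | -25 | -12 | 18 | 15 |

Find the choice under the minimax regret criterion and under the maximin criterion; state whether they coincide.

Column bests: θ=20, φ=8, ψ=25, ω=18, ξ=15.
A1 regrets: 0, 0, 20, 46, 4 → max 46
A2 regrets: 33, 8, 48, 0, 8 → max 48
A3 regrets: 31, 28, 0, 13, 11 → max 31
A4 regrets: 35, 33, 37, 0, 0 → max 37
Smallest max regret = 31 → A3.
Row minima: A1=-28, A2=-23, A3=-20, A4=-25
Best worst-case = -20 → A3.

minimax regret → A3; maximin → A3 (agree)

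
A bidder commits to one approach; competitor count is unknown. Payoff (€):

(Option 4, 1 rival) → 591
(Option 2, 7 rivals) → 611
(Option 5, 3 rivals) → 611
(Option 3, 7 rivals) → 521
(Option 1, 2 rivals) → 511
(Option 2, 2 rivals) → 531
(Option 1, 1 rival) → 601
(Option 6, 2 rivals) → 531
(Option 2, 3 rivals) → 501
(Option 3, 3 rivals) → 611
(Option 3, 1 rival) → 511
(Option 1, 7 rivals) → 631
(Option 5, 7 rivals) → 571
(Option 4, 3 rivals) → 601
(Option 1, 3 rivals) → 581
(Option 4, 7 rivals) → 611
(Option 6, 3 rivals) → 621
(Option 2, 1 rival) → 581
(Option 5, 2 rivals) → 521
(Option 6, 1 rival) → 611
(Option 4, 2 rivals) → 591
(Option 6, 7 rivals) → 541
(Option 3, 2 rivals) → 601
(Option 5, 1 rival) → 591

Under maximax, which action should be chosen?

Option 1

Row maxima: Option 1=631, Option 2=611, Option 3=611, Option 4=611, Option 5=611, Option 6=621
Best best-case = 631 → Option 1.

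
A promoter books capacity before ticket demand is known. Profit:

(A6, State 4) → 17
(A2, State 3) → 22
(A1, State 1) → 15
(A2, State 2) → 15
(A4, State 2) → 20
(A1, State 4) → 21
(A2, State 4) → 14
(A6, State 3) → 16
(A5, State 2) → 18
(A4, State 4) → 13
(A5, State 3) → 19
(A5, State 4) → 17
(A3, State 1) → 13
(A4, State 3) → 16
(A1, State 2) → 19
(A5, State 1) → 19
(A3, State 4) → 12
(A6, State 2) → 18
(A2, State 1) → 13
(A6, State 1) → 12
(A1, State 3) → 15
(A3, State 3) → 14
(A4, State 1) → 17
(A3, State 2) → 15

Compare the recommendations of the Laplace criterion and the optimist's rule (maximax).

laplace → A5; maximax → A2 (disagree)

Row averages: A1=17.5, A2=16, A3=13.5, A4=16.5, A5=18.25, A6=15.75
Highest average = 18.25 → A5.
Row maxima: A1=21, A2=22, A3=15, A4=20, A5=19, A6=18
Best best-case = 22 → A2.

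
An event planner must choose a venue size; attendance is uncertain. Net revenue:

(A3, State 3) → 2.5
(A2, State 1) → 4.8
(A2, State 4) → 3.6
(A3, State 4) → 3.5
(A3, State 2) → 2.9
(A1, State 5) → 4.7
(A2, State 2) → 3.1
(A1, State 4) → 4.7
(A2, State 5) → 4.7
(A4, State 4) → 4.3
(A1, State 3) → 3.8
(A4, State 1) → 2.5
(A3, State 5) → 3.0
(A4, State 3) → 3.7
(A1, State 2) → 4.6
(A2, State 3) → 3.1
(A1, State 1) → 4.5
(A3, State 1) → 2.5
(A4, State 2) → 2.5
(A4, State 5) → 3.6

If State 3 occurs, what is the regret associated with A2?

0.7

Best payoff under State 3 is 3.8.
Regret = 3.8 − 3.1 = 0.7.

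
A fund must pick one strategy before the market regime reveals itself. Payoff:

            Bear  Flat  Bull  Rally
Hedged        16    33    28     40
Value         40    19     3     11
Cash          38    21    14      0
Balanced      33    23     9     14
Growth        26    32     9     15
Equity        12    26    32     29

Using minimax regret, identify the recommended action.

Column bests: Bear=40, Flat=33, Bull=32, Rally=40.
Hedged regrets: 24, 0, 4, 0 → max 24
Value regrets: 0, 14, 29, 29 → max 29
Cash regrets: 2, 12, 18, 40 → max 40
Balanced regrets: 7, 10, 23, 26 → max 26
Growth regrets: 14, 1, 23, 25 → max 25
Equity regrets: 28, 7, 0, 11 → max 28
Smallest max regret = 24 → Hedged.

Hedged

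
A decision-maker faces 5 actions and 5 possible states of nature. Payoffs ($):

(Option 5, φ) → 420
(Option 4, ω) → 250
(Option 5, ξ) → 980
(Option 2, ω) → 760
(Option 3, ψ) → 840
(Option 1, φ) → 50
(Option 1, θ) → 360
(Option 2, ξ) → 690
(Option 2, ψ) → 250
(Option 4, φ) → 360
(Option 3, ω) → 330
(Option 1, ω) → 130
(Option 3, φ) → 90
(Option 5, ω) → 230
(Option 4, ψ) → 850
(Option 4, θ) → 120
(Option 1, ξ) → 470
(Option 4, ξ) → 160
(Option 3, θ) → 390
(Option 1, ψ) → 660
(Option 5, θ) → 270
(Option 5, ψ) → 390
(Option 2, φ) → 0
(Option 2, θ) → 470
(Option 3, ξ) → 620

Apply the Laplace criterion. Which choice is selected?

Row averages: Option 1=334, Option 2=434, Option 3=454, Option 4=348, Option 5=458
Highest average = 458 → Option 5.

Option 5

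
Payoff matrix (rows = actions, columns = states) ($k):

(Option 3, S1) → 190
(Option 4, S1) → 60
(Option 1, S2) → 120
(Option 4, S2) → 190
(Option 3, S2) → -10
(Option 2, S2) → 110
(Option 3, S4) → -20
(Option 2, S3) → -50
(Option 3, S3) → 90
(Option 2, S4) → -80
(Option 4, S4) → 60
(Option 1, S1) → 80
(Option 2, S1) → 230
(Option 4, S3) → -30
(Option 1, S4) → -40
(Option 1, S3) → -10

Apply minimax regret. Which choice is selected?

Column bests: S1=230, S2=190, S3=90, S4=60.
Option 1 regrets: 150, 70, 100, 100 → max 150
Option 2 regrets: 0, 80, 140, 140 → max 140
Option 3 regrets: 40, 200, 0, 80 → max 200
Option 4 regrets: 170, 0, 120, 0 → max 170
Smallest max regret = 140 → Option 2.

Option 2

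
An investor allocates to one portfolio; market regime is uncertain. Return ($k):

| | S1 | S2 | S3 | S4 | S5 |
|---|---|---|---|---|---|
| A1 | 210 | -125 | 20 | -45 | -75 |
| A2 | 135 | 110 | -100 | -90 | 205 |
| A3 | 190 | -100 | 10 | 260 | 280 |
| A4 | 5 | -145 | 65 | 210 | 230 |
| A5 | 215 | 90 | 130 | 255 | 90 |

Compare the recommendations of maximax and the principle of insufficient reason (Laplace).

Row maxima: A1=210, A2=205, A3=280, A4=230, A5=255
Best best-case = 280 → A3.
Row averages: A1=-3, A2=52, A3=128, A4=73, A5=156
Highest average = 156 → A5.

maximax → A3; laplace → A5 (disagree)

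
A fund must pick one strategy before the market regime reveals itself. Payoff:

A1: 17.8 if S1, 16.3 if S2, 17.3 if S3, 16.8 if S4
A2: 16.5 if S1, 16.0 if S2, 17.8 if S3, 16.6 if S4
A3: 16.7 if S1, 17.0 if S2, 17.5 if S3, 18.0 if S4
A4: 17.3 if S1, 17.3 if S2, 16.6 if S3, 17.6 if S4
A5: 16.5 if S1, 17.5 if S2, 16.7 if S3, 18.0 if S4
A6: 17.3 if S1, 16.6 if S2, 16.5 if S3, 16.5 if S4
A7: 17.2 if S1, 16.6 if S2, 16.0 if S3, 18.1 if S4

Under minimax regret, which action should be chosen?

A3

Column bests: S1=17.8, S2=17.5, S3=17.8, S4=18.1.
A1 regrets: 0.0, 1.2, 0.5, 1.3 → max 1.3
A2 regrets: 1.3, 1.5, 0.0, 1.5 → max 1.5
A3 regrets: 1.1, 0.5, 0.3, 0.1 → max 1.1
A4 regrets: 0.5, 0.2, 1.2, 0.5 → max 1.2
A5 regrets: 1.3, 0.0, 1.1, 0.1 → max 1.3
A6 regrets: 0.5, 0.9, 1.3, 1.6 → max 1.6
A7 regrets: 0.6, 0.9, 1.8, 0.0 → max 1.8
Smallest max regret = 1.1 → A3.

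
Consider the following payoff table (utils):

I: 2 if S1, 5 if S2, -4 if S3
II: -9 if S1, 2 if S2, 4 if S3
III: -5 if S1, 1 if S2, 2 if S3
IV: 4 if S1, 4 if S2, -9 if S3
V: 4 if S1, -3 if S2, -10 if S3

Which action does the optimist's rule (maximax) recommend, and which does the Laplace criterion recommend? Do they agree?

Row maxima: I=5, II=4, III=2, IV=4, V=4
Best best-case = 5 → I.
Row averages: I=1, II=-1, III=-2/3, IV=-1/3, V=-3
Highest average = 1 → I.

maximax → I; laplace → I (agree)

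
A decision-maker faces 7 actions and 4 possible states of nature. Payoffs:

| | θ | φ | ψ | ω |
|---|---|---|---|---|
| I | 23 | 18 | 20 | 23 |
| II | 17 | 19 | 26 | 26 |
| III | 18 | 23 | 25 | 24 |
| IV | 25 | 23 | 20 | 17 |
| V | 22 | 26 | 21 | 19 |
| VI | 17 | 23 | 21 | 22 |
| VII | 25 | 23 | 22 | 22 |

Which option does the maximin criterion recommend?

VII

Row minima: I=18, II=17, III=18, IV=17, V=19, VI=17, VII=22
Best worst-case = 22 → VII.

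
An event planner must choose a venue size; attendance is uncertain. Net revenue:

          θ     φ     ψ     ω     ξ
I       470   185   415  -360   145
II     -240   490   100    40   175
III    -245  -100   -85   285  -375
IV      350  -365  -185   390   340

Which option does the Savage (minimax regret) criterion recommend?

Column bests: θ=470, φ=490, ψ=415, ω=390, ξ=340.
I regrets: 0, 305, 0, 750, 195 → max 750
II regrets: 710, 0, 315, 350, 165 → max 710
III regrets: 715, 590, 500, 105, 715 → max 715
IV regrets: 120, 855, 600, 0, 0 → max 855
Smallest max regret = 710 → II.

II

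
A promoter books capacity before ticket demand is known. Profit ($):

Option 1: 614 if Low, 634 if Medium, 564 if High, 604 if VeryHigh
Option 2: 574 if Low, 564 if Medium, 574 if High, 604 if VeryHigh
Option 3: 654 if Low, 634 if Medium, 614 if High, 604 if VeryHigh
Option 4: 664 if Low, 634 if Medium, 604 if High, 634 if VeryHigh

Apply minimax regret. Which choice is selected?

Column bests: Low=664, Medium=634, High=614, VeryHigh=634.
Option 1 regrets: 50, 0, 50, 30 → max 50
Option 2 regrets: 90, 70, 40, 30 → max 90
Option 3 regrets: 10, 0, 0, 30 → max 30
Option 4 regrets: 0, 0, 10, 0 → max 10
Smallest max regret = 10 → Option 4.

Option 4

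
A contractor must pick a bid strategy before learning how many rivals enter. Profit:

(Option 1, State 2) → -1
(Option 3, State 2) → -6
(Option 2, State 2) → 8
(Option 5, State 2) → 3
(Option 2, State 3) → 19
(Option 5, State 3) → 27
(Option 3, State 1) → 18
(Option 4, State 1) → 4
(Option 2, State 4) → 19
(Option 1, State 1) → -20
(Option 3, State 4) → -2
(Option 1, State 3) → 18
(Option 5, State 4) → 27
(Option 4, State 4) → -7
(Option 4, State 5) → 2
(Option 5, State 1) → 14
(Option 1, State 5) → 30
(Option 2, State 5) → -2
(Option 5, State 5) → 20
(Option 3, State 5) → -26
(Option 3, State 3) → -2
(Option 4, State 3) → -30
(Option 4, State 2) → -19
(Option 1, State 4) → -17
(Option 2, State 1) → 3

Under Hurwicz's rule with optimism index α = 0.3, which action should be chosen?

Option 1: 0.3·30 + 0.7·(-20) = -5
Option 2: 0.3·19 + 0.7·(-2) = 4.3
Option 3: 0.3·18 + 0.7·(-26) = -12.8
Option 4: 0.3·4 + 0.7·(-30) = -19.8
Option 5: 0.3·27 + 0.7·3 = 10.2
Highest Hurwicz score = 10.2 → Option 5.

Option 5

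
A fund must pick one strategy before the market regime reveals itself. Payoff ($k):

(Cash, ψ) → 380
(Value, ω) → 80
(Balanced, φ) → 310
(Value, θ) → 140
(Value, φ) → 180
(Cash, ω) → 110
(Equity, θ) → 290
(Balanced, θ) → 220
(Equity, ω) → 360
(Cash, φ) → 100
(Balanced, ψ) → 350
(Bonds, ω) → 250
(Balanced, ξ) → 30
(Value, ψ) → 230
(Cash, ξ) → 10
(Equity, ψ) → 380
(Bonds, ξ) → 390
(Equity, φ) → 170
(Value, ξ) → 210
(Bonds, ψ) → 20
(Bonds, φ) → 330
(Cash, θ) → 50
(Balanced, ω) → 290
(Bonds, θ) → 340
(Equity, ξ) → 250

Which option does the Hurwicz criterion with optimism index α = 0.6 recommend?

Equity

Balanced: 0.6·350 + 0.4·30 = 222
Cash: 0.6·380 + 0.4·10 = 232
Bonds: 0.6·390 + 0.4·20 = 242
Equity: 0.6·380 + 0.4·170 = 296
Value: 0.6·230 + 0.4·80 = 170
Highest Hurwicz score = 296 → Equity.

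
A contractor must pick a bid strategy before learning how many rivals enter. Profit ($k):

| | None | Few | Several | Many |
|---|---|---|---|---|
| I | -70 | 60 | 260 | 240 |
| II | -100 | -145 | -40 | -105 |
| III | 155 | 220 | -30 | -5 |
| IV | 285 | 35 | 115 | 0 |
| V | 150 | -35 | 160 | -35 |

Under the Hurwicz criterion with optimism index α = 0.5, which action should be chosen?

IV

I: 0.5·260 + 0.5·(-70) = 95
II: 0.5·(-40) + 0.5·(-145) = -92.5
III: 0.5·220 + 0.5·(-30) = 95
IV: 0.5·285 + 0.5·0 = 142.5
V: 0.5·160 + 0.5·(-35) = 62.5
Highest Hurwicz score = 142.5 → IV.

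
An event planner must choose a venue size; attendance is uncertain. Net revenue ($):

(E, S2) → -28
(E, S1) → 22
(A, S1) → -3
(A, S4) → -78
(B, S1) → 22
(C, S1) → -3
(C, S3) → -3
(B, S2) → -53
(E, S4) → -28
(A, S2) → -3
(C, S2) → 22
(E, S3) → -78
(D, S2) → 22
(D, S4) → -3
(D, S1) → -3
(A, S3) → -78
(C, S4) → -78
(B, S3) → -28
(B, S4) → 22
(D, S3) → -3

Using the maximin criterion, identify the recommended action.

D

Row minima: A=-78, B=-53, C=-78, D=-3, E=-78
Best worst-case = -3 → D.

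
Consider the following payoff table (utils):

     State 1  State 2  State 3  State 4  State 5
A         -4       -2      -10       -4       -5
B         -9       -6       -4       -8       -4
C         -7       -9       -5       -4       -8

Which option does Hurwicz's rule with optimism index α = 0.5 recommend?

A

A: 0.5·(-2) + 0.5·(-10) = -6
B: 0.5·(-4) + 0.5·(-9) = -6.5
C: 0.5·(-4) + 0.5·(-9) = -6.5
Highest Hurwicz score = -6 → A.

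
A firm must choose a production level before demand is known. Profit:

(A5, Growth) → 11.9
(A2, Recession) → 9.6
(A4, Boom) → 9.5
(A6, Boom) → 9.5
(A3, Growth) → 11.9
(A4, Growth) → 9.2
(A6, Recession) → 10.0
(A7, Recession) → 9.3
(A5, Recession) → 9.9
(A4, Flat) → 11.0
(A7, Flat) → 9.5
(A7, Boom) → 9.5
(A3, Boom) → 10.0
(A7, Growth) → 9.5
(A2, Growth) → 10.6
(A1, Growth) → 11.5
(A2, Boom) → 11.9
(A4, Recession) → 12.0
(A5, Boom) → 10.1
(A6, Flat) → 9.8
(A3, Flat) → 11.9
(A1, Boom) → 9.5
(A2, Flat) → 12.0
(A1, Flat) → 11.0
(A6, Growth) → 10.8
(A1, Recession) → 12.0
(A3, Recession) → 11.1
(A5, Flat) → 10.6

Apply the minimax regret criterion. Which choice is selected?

A3

Column bests: Recession=12.0, Flat=12.0, Growth=11.9, Boom=11.9.
A1 regrets: 0.0, 1.0, 0.4, 2.4 → max 2.4
A2 regrets: 2.4, 0.0, 1.3, 0.0 → max 2.4
A3 regrets: 0.9, 0.1, 0.0, 1.9 → max 1.9
A4 regrets: 0.0, 1.0, 2.7, 2.4 → max 2.7
A5 regrets: 2.1, 1.4, 0.0, 1.8 → max 2.1
A6 regrets: 2.0, 2.2, 1.1, 2.4 → max 2.4
A7 regrets: 2.7, 2.5, 2.4, 2.4 → max 2.7
Smallest max regret = 1.9 → A3.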